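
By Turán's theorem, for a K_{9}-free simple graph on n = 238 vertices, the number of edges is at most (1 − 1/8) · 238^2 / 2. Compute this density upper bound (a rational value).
Turán density bound = (7/8) · 238^2/2 = 99127/4 ≈ 24781.75

Turán's theorem: ex(n, K_{r+1}) is achieved by the complete r-partite Turán graph T(n, r) with parts as balanced as possible, and is at most (1 − 1/r) · n^2/2. For r = 8, n = 238: the density bound is (7/8) · 56644/2 = 99127/4 ≈ 24781.75. The integer-valued extremum is e(T(238, 8)) = 24781, which is strictly less than the density bound 99127/4 since 8 ∤ 238 (the parts of T(238, 8) cannot all be equal).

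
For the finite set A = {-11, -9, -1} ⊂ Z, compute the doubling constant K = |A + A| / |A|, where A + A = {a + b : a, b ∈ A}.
K = |A + A| / |A| = 6/3 = 2

Enumerate A + A = {a + b : a, b ∈ A}. With |A| = 3, there are |A|^2 = 9 ordered sum pairs; collecting distinct values, A + A = {-22, -20, -18, -12, -10, -2}, so |A + A| = 6. Thus K = 6/3 = 2. For comparison, the minimum possible |A + A| over all 3-element sets is 2·3 − 1 = 5 (so min K = 5/3), attained only by arithmetic progressions.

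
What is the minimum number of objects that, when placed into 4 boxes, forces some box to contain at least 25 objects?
n = (25 − 1)·4 + 1 = 97

By the generalised pigeonhole principle, to guarantee some box contains ≥ r objects we need more than (r − 1) · k objects total. Threshold: n = (r − 1) · k + 1. With r = 25 and k = 4: n = 24 · 4 + 1 = 96 + 1 = 97. For n = 96 = 24 · 4, we can put exactly 24 objects in every box, avoiding 25 in any single one — so 97 is tight.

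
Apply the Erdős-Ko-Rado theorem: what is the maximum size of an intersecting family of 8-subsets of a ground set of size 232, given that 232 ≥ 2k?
max |F| = C(231, 7) = 6353256994425

Erdős-Ko-Rado (1961): when n ≥ 2k, max |F| = C(n−1, k−1). The bound is attained by the star {A : i ∈ A} for any fixed i ∈ [n]. Here C(232−1, 8−1) = C(231, 7) = 6353256994425.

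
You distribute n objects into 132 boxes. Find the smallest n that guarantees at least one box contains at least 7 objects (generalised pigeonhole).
n = (7 − 1)·132 + 1 = 793

By the generalised pigeonhole principle, to guarantee some box contains ≥ r objects we need more than (r − 1) · k objects total. Threshold: n = (r − 1) · k + 1. With r = 7 and k = 132: n = 6 · 132 + 1 = 792 + 1 = 793. For n = 792 = 6 · 132, we can put exactly 6 objects in every box, avoiding 7 in any single one — so 793 is tight.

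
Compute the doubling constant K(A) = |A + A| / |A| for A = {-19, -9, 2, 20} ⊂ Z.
K = |A + A| / |A| = 10/4 = 5/2

Enumerate A + A = {a + b : a, b ∈ A}. With |A| = 4, there are |A|^2 = 16 ordered sum pairs; collecting distinct values, A + A = {-38, -28, -18, -17, -7, 1, 4, 11, 22, 40}, so |A + A| = 10. Thus K = 10/4 = 5/2. For comparison, the minimum possible |A + A| over all 4-element sets is 2·4 − 1 = 7 (so min K = 7/4), attained only by arithmetic progressions.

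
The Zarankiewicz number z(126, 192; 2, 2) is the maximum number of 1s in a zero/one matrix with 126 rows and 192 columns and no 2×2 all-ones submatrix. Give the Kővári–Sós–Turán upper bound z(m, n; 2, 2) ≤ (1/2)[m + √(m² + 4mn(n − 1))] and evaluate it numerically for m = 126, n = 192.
z(126, 192; 2, 2) ≤ (1/2)[126 + √(126² + 4·126·192·191)] = (1/2)[126 + √18498564] = 2213.4978

Kővári–Sós–Turán: let r_1, ..., r_126 be the row sums and z = Σ r_i the total number of 1s. Each pair of columns can share at most one row with both entries 1 (else a 2×2 all-ones block appears), so Σ_i C(r_i, 2) ≤ C(192, 2) = 18336. By convexity Σ_i C(r_i, 2) ≥ 126·C(z/126, 2) = z(z − 126)/(2·126), giving z² − 126z − 126·192·191 ≤ 0 and hence z ≤ (1/2)[126 + √(15876 + 4·4620672)] = (1/2)[126 + √18498564] ≈ (1/2)(126 + 4300.9957) = 2213.4978.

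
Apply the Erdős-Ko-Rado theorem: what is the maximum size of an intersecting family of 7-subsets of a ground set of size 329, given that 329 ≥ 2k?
max |F| = C(328, 6) = 1651724434620

The Erdős-Ko-Rado theorem states: for n ≥ 2k, an intersecting family of k-subsets of an n-element set has size at most C(n − 1, k − 1), with equality for 'star' families {A ⊆ [n] : |A| = k, i ∈ A} (fix an element i). For n = 329, k = 7: C(328, 6) = 1651724434620.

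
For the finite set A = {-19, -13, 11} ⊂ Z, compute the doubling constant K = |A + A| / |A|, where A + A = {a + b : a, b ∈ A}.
K = |A + A| / |A| = 6/3 = 2

Enumerate A + A = {a + b : a, b ∈ A}. With |A| = 3, there are |A|^2 = 9 ordered sum pairs; collecting distinct values, A + A = {-38, -32, -26, -8, -2, 22}, so |A + A| = 6. Thus K = 6/3 = 2. For comparison, the minimum possible |A + A| over all 3-element sets is 2·3 − 1 = 5 (so min K = 5/3), attained only by arithmetic progressions.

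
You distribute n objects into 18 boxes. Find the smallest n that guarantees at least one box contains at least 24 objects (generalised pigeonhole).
n = (24 − 1)·18 + 1 = 415

By the generalised pigeonhole principle, to guarantee some box contains ≥ r objects we need more than (r − 1) · k objects total. Threshold: n = (r − 1) · k + 1. With r = 24 and k = 18: n = 23 · 18 + 1 = 414 + 1 = 415. For n = 414 = 23 · 18, we can put exactly 23 objects in every box, avoiding 24 in any single one — so 415 is tight.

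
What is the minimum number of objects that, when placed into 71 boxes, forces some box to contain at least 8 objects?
n = (8 − 1)·71 + 1 = 498

By the generalised pigeonhole principle, to guarantee some box contains ≥ r objects we need more than (r − 1) · k objects total. Threshold: n = (r − 1) · k + 1. With r = 8 and k = 71: n = 7 · 71 + 1 = 497 + 1 = 498. For n = 497 = 7 · 71, we can put exactly 7 objects in every box, avoiding 8 in any single one — so 498 is tight.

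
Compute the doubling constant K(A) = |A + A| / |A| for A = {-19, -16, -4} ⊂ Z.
K = |A + A| / |A| = 6/3 = 2

Enumerate A + A = {a + b : a, b ∈ A}. With |A| = 3, there are |A|^2 = 9 ordered sum pairs; collecting distinct values, A + A = {-38, -35, -32, -23, -20, -8}, so |A + A| = 6. Thus K = 6/3 = 2. For comparison, the minimum possible |A + A| over all 3-element sets is 2·3 − 1 = 5 (so min K = 5/3), attained only by arithmetic progressions.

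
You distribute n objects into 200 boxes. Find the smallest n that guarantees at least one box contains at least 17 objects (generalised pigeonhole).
n = (17 − 1)·200 + 1 = 3201

By the generalised pigeonhole principle, to guarantee some box contains ≥ r objects we need more than (r − 1) · k objects total. Threshold: n = (r − 1) · k + 1. With r = 17 and k = 200: n = 16 · 200 + 1 = 3200 + 1 = 3201. For n = 3200 = 16 · 200, we can put exactly 16 objects in every box, avoiding 17 in any single one — so 3201 is tight.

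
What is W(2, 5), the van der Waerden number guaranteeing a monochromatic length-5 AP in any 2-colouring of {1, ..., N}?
W(2, 5) = 178

This is a classical value, W(2, 5) = 178, established by combining an explicit 2-colouring of {1, ..., 177} with no monochromatic 5-AP (giving the lower bound W(2, 5) > 177) and a finite case analysis / exhaustive computer search showing every 2-colouring of {1, ..., 178} has such an AP.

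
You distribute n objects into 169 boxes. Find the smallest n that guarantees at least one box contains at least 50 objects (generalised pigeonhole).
n = (50 − 1)·169 + 1 = 8282

By the generalised pigeonhole principle, to guarantee some box contains ≥ r objects we need more than (r − 1) · k objects total. Threshold: n = (r − 1) · k + 1. With r = 50 and k = 169: n = 49 · 169 + 1 = 8281 + 1 = 8282. For n = 8281 = 49 · 169, we can put exactly 49 objects in every box, avoiding 50 in any single one — so 8282 is tight.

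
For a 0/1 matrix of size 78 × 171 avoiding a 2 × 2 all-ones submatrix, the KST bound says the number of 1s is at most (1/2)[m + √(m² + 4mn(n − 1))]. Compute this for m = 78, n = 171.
z(78, 171; 2, 2) ≤ (1/2)[78 + √(78² + 4·78·171·170)] = (1/2)[78 + √9075924] = 1545.3137

Kővári–Sós–Turán: let r_1, ..., r_78 be the row sums and z = Σ r_i the total number of 1s. Each pair of columns can share at most one row with both entries 1 (else a 2×2 all-ones block appears), so Σ_i C(r_i, 2) ≤ C(171, 2) = 14535. By convexity Σ_i C(r_i, 2) ≥ 78·C(z/78, 2) = z(z − 78)/(2·78), giving z² − 78z − 78·171·170 ≤ 0 and hence z ≤ (1/2)[78 + √(6084 + 4·2267460)] = (1/2)[78 + √9075924] ≈ (1/2)(78 + 3012.6274) = 1545.3137.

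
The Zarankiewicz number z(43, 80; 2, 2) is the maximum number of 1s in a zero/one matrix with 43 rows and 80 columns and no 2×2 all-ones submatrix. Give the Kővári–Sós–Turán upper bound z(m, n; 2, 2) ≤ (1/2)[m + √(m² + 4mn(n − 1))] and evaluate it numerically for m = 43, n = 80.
z(43, 80; 2, 2) ≤ (1/2)[43 + √(43² + 4·43·80·79)] = (1/2)[43 + √1088889] = 543.2492

Kővári–Sós–Turán: let r_1, ..., r_43 be the row sums and z = Σ r_i the total number of 1s. Each pair of columns can share at most one row with both entries 1 (else a 2×2 all-ones block appears), so Σ_i C(r_i, 2) ≤ C(80, 2) = 3160. By convexity Σ_i C(r_i, 2) ≥ 43·C(z/43, 2) = z(z − 43)/(2·43), giving z² − 43z − 43·80·79 ≤ 0 and hence z ≤ (1/2)[43 + √(1849 + 4·271760)] = (1/2)[43 + √1088889] ≈ (1/2)(43 + 1043.4984) = 543.2492.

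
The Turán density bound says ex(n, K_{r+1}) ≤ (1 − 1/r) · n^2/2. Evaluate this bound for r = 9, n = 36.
Turán density bound = (8/9) · 36^2/2 = 576

Turán's theorem: ex(n, K_{r+1}) is achieved by the complete r-partite Turán graph T(n, r) with parts as balanced as possible, and is at most (1 − 1/r) · n^2/2. For r = 9, n = 36: the density bound is (8/9) · 1296/2 = 576. Since 9 ∣ 36, the Turán graph T(36, 9) has parts of equal size 4, and its edge count e(T(36, 9)) = 576 attains the density bound exactly.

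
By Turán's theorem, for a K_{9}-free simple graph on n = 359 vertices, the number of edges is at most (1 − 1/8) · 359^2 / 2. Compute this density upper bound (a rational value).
Turán density bound = (7/8) · 359^2/2 = 902167/16 ≈ 56385.4375

Turán's theorem: ex(n, K_{r+1}) is achieved by the complete r-partite Turán graph T(n, r) with parts as balanced as possible, and is at most (1 − 1/r) · n^2/2. For r = 8, n = 359: the density bound is (7/8) · 128881/2 = 902167/16 ≈ 56385.4375. The integer-valued extremum is e(T(359, 8)) = 56385, which is strictly less than the density bound 902167/16 since 8 ∤ 359 (the parts of T(359, 8) cannot all be equal).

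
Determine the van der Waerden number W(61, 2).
W(61, 2) = 61 + 1 = 62

A 2-term AP is any pair of integers, so a monochromatic 2-AP exists iff some colour is used at least twice. With 61 colours, the colouring i ↦ i on {1, ..., 61} uses each colour once, avoiding any monochromatic pair, so W(61, 2) > 61. For {1, ..., 62}, pigeonhole forces two integers of the same colour, which form a monochromatic 2-AP. Hence W(61, 2) = 62.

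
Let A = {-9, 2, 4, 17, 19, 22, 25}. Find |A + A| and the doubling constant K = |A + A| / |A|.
K = |A + A| / |A| = 25/7

Enumerate A + A = {a + b : a, b ∈ A}. With |A| = 7, there are |A|^2 = 49 ordered sum pairs; collecting distinct values, A + A = {-18, -7, -5, 4, 6, 8, 10, 13, 16, 19, 21, 23, 24, 26, 27, 29, 34, 36, 38, 39, 41, 42, 44, 47, 50}, so |A + A| = 25. Thus K = 25/7. For comparison, the minimum possible |A + A| over all 7-element sets is 2·7 − 1 = 13 (so min K = 13/7), attained only by arithmetic progressions.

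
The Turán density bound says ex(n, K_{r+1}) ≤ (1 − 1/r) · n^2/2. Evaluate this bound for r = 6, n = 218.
Turán density bound = (5/6) · 218^2/2 = 59405/3 ≈ 19801.6667

Turán's theorem: ex(n, K_{r+1}) is achieved by the complete r-partite Turán graph T(n, r) with parts as balanced as possible, and is at most (1 − 1/r) · n^2/2. For r = 6, n = 218: the density bound is (5/6) · 47524/2 = 59405/3 ≈ 19801.6667. The integer-valued extremum is e(T(218, 6)) = 19801, which is strictly less than the density bound 59405/3 since 6 ∤ 218 (the parts of T(218, 6) cannot all be equal).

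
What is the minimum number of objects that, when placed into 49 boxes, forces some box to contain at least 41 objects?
n = (41 − 1)·49 + 1 = 1961

By the generalised pigeonhole principle, to guarantee some box contains ≥ r objects we need more than (r − 1) · k objects total. Threshold: n = (r − 1) · k + 1. With r = 41 and k = 49: n = 40 · 49 + 1 = 1960 + 1 = 1961. For n = 1960 = 40 · 49, we can put exactly 40 objects in every box, avoiding 41 in any single one — so 1961 is tight.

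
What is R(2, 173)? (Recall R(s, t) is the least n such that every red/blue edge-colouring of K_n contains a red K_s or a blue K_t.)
R(2, 173) = 173

R(2, k) = k for all k ≥ 2: in a 2-colouring of K_k, either some edge is red (a red K_2) or all edges are blue (a blue K_k). And K_{172} coloured all-blue has no blue K_173, so R(2, 173) > 172. Hence R(2, 173) = 173.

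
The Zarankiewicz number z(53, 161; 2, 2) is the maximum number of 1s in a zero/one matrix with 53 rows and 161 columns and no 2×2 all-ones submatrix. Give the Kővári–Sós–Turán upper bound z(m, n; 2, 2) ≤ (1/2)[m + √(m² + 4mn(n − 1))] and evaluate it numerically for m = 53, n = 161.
z(53, 161; 2, 2) ≤ (1/2)[53 + √(53² + 4·53·161·160)] = (1/2)[53 + √5463929] = 1195.2524

Kővári–Sós–Turán: let r_1, ..., r_53 be the row sums and z = Σ r_i the total number of 1s. Each pair of columns can share at most one row with both entries 1 (else a 2×2 all-ones block appears), so Σ_i C(r_i, 2) ≤ C(161, 2) = 12880. By convexity Σ_i C(r_i, 2) ≥ 53·C(z/53, 2) = z(z − 53)/(2·53), giving z² − 53z − 53·161·160 ≤ 0 and hence z ≤ (1/2)[53 + √(2809 + 4·1365280)] = (1/2)[53 + √5463929] ≈ (1/2)(53 + 2337.5049) = 1195.2524.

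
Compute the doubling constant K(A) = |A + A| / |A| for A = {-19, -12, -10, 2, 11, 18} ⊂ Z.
K = |A + A| / |A| = 19/6

Enumerate A + A = {a + b : a, b ∈ A}. With |A| = 6, there are |A|^2 = 36 ordered sum pairs; collecting distinct values, A + A = {-38, -31, -29, -24, -22, -20, -17, -10, -8, -1, 1, 4, 6, 8, 13, 20, 22, 29, 36}, so |A + A| = 19. Thus K = 19/6. For comparison, the minimum possible |A + A| over all 6-element sets is 2·6 − 1 = 11 (so min K = 11/6), attained only by arithmetic progressions.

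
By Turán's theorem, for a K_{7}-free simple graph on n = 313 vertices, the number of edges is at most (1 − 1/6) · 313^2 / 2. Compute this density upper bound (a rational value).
Turán density bound = (5/6) · 313^2/2 = 489845/12 ≈ 40820.4167

Turán's theorem: ex(n, K_{r+1}) is achieved by the complete r-partite Turán graph T(n, r) with parts as balanced as possible, and is at most (1 − 1/r) · n^2/2. For r = 6, n = 313: the density bound is (5/6) · 97969/2 = 489845/12 ≈ 40820.4167. The integer-valued extremum is e(T(313, 6)) = 40820, which is strictly less than the density bound 489845/12 since 6 ∤ 313 (the parts of T(313, 6) cannot all be equal).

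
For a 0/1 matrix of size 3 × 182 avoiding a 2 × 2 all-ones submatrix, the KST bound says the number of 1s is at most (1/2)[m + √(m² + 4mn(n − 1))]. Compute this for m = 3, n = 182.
z(3, 182; 2, 2) ≤ (1/2)[3 + √(3² + 4·3·182·181)] = (1/2)[3 + √395313] = 315.8696

Kővári–Sós–Turán: let r_1, ..., r_3 be the row sums and z = Σ r_i the total number of 1s. Each pair of columns can share at most one row with both entries 1 (else a 2×2 all-ones block appears), so Σ_i C(r_i, 2) ≤ C(182, 2) = 16471. By convexity Σ_i C(r_i, 2) ≥ 3·C(z/3, 2) = z(z − 3)/(2·3), giving z² − 3z − 3·182·181 ≤ 0 and hence z ≤ (1/2)[3 + √(9 + 4·98826)] = (1/2)[3 + √395313] ≈ (1/2)(3 + 628.7392) = 315.8696.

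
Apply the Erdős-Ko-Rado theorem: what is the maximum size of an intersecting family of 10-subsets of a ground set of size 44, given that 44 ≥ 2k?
max |F| = C(43, 9) = 563921995

The Erdős-Ko-Rado theorem states: for n ≥ 2k, an intersecting family of k-subsets of an n-element set has size at most C(n − 1, k − 1), with equality for 'star' families {A ⊆ [n] : |A| = k, i ∈ A} (fix an element i). For n = 44, k = 10: C(43, 9) = 563921995.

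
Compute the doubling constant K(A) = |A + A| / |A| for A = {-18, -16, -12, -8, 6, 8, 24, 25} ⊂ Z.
K = |A + A| / |A| = 32/8 = 4

Enumerate A + A = {a + b : a, b ∈ A}. With |A| = 8, there are |A|^2 = 64 ordered sum pairs; collecting distinct values, A + A = {-36, -34, -32, -30, -28, -26, -24, -20, -16, -12, -10, -8, -6, -4, -2, 0, 6, 7, 8, 9, 12, 13, 14, 16, 17, 30, 31, 32, 33, 48, 49, 50}, so |A + A| = 32. Thus K = 32/8 = 4. For comparison, the minimum possible |A + A| over all 8-element sets is 2·8 − 1 = 15 (so min K = 15/8), attained only by arithmetic progressions.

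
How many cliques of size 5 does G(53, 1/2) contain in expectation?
E[# K_5] = C(53, 5) · (1/2)^C(5, 2) = 2869685 / 2^10 ≈ 2802.426758

For each 5-subset S of vertices (there are C(53, 5) = 2869685 such S), let X_S = 1 if S induces a K_5 (all C(5, 2) = 10 edges present). Then P(X_S = 1) = (1/2)^10 = 1/1024. By linearity of expectation, E[# K_5] = C(53, 5) · (1/2)^10 = 2869685 / 1024 ≈ 2802.426758.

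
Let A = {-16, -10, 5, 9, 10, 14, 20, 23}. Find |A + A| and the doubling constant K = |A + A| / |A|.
K = |A + A| / |A| = 32/8 = 4

Enumerate A + A = {a + b : a, b ∈ A}. With |A| = 8, there are |A|^2 = 64 ordered sum pairs; collecting distinct values, A + A = {-32, -26, -20, -11, -7, -6, -5, -2, -1, 0, 4, 7, 10, 13, 14, 15, 18, 19, 20, 23, 24, 25, 28, 29, 30, 32, 33, 34, 37, 40, 43, 46}, so |A + A| = 32. Thus K = 32/8 = 4. For comparison, the minimum possible |A + A| over all 8-element sets is 2·8 − 1 = 15 (so min K = 15/8), attained only by arithmetic progressions.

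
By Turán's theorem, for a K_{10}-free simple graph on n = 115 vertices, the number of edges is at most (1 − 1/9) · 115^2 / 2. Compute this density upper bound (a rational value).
Turán density bound = (8/9) · 115^2/2 = 52900/9 ≈ 5877.7778

Turán's theorem: ex(n, K_{r+1}) is achieved by the complete r-partite Turán graph T(n, r) with parts as balanced as possible, and is at most (1 − 1/r) · n^2/2. For r = 9, n = 115: the density bound is (8/9) · 13225/2 = 52900/9 ≈ 5877.7778. The integer-valued extremum is e(T(115, 9)) = 5877, which is strictly less than the density bound 52900/9 since 9 ∤ 115 (the parts of T(115, 9) cannot all be equal).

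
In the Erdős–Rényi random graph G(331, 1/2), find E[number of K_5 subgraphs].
E[# K_5] = C(331, 5) · (1/2)^C(5, 2) = 32120195646 / 2^10 = 16060097823/512 ≈ 31367378.560547

For each 5-subset S of vertices (there are C(331, 5) = 32120195646 such S), let X_S = 1 if S induces a K_5 (all C(5, 2) = 10 edges present). Then P(X_S = 1) = (1/2)^10 = 1/1024. By linearity of expectation, E[# K_5] = C(331, 5) · (1/2)^10 = 32120195646 / 1024 = 16060097823/512 ≈ 31367378.560547.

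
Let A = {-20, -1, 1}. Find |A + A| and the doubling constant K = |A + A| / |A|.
K = |A + A| / |A| = 6/3 = 2

Enumerate A + A = {a + b : a, b ∈ A}. With |A| = 3, there are |A|^2 = 9 ordered sum pairs; collecting distinct values, A + A = {-40, -21, -19, -2, 0, 2}, so |A + A| = 6. Thus K = 6/3 = 2. For comparison, the minimum possible |A + A| over all 3-element sets is 2·3 − 1 = 5 (so min K = 5/3), attained only by arithmetic progressions.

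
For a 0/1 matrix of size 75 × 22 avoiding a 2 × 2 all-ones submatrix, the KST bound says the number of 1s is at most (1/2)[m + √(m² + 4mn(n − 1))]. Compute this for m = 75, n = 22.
z(75, 22; 2, 2) ≤ (1/2)[75 + √(75² + 4·75·22·21)] = (1/2)[75 + √144225] = 227.3848

Kővári–Sós–Turán: let r_1, ..., r_75 be the row sums and z = Σ r_i the total number of 1s. Each pair of columns can share at most one row with both entries 1 (else a 2×2 all-ones block appears), so Σ_i C(r_i, 2) ≤ C(22, 2) = 231. By convexity Σ_i C(r_i, 2) ≥ 75·C(z/75, 2) = z(z − 75)/(2·75), giving z² − 75z − 75·22·21 ≤ 0 and hence z ≤ (1/2)[75 + √(5625 + 4·34650)] = (1/2)[75 + √144225] ≈ (1/2)(75 + 379.7697) = 227.3848.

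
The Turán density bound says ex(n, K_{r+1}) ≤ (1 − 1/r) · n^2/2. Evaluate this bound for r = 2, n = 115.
Turán density bound = (1/2) · 115^2/2 = 13225/4 ≈ 3306.25

Turán's theorem: ex(n, K_{r+1}) is achieved by the complete r-partite Turán graph T(n, r) with parts as balanced as possible, and is at most (1 − 1/r) · n^2/2. For r = 2, n = 115: the density bound is (1/2) · 13225/2 = 13225/4 ≈ 3306.25. The integer-valued extremum is e(T(115, 2)) = 3306, which is strictly less than the density bound 13225/4 since 2 ∤ 115 (the parts of T(115, 2) cannot all be equal).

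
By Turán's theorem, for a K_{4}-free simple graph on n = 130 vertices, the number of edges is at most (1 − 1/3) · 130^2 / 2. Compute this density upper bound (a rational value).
Turán density bound = (2/3) · 130^2/2 = 16900/3 ≈ 5633.3333

Turán's theorem: ex(n, K_{r+1}) is achieved by the complete r-partite Turán graph T(n, r) with parts as balanced as possible, and is at most (1 − 1/r) · n^2/2. For r = 3, n = 130: the density bound is (2/3) · 16900/2 = 16900/3 ≈ 5633.3333. The integer-valued extremum is e(T(130, 3)) = 5633, which is strictly less than the density bound 16900/3 since 3 ∤ 130 (the parts of T(130, 3) cannot all be equal).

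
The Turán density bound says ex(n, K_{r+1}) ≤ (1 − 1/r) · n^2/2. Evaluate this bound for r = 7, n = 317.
Turán density bound = (6/7) · 317^2/2 = 301467/7 ≈ 43066.7143

Turán's theorem: ex(n, K_{r+1}) is achieved by the complete r-partite Turán graph T(n, r) with parts as balanced as possible, and is at most (1 − 1/r) · n^2/2. For r = 7, n = 317: the density bound is (6/7) · 100489/2 = 301467/7 ≈ 43066.7143. The integer-valued extremum is e(T(317, 7)) = 43066, which is strictly less than the density bound 301467/7 since 7 ∤ 317 (the parts of T(317, 7) cannot all be equal).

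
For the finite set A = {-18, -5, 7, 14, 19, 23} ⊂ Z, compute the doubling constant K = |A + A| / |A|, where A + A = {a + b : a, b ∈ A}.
K = |A + A| / |A| = 20/6 = 10/3

Enumerate A + A = {a + b : a, b ∈ A}. With |A| = 6, there are |A|^2 = 36 ordered sum pairs; collecting distinct values, A + A = {-36, -23, -11, -10, -4, 1, 2, 5, 9, 14, 18, 21, 26, 28, 30, 33, 37, 38, 42, 46}, so |A + A| = 20. Thus K = 20/6 = 10/3. For comparison, the minimum possible |A + A| over all 6-element sets is 2·6 − 1 = 11 (so min K = 11/6), attained only by arithmetic progressions.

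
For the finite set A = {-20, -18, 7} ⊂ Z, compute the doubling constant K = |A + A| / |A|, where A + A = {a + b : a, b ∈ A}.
K = |A + A| / |A| = 6/3 = 2

Enumerate A + A = {a + b : a, b ∈ A}. With |A| = 3, there are |A|^2 = 9 ordered sum pairs; collecting distinct values, A + A = {-40, -38, -36, -13, -11, 14}, so |A + A| = 6. Thus K = 6/3 = 2. For comparison, the minimum possible |A + A| over all 3-element sets is 2·3 − 1 = 5 (so min K = 5/3), attained only by arithmetic progressions.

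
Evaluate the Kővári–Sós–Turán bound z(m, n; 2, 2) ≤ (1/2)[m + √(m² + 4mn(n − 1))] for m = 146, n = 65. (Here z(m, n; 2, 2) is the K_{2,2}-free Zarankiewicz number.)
z(146, 65; 2, 2) ≤ (1/2)[146 + √(146² + 4·146·65·64)] = (1/2)[146 + √2450756] = 855.7445

Kővári–Sós–Turán: let r_1, ..., r_146 be the row sums and z = Σ r_i the total number of 1s. Each pair of columns can share at most one row with both entries 1 (else a 2×2 all-ones block appears), so Σ_i C(r_i, 2) ≤ C(65, 2) = 2080. By convexity Σ_i C(r_i, 2) ≥ 146·C(z/146, 2) = z(z − 146)/(2·146), giving z² − 146z − 146·65·64 ≤ 0 and hence z ≤ (1/2)[146 + √(21316 + 4·607360)] = (1/2)[146 + √2450756] ≈ (1/2)(146 + 1565.4891) = 855.7445.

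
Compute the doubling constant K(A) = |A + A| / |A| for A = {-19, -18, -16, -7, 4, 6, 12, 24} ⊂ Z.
K = |A + A| / |A| = 32/8 = 4

Enumerate A + A = {a + b : a, b ∈ A}. With |A| = 8, there are |A|^2 = 64 ordered sum pairs; collecting distinct values, A + A = {-38, -37, -36, -35, -34, -32, -26, -25, -23, -15, -14, -13, -12, -10, -7, -6, -4, -3, -1, 5, 6, 8, 10, 12, 16, 17, 18, 24, 28, 30, 36, 48}, so |A + A| = 32. Thus K = 32/8 = 4. For comparison, the minimum possible |A + A| over all 8-element sets is 2·8 − 1 = 15 (so min K = 15/8), attained only by arithmetic progressions.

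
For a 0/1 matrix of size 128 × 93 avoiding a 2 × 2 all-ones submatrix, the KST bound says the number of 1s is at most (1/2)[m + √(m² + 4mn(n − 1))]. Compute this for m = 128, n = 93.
z(128, 93; 2, 2) ≤ (1/2)[128 + √(128² + 4·128·93·92)] = (1/2)[128 + √4397056] = 1112.4579

Kővári–Sós–Turán: let r_1, ..., r_128 be the row sums and z = Σ r_i the total number of 1s. Each pair of columns can share at most one row with both entries 1 (else a 2×2 all-ones block appears), so Σ_i C(r_i, 2) ≤ C(93, 2) = 4278. By convexity Σ_i C(r_i, 2) ≥ 128·C(z/128, 2) = z(z − 128)/(2·128), giving z² − 128z − 128·93·92 ≤ 0 and hence z ≤ (1/2)[128 + √(16384 + 4·1095168)] = (1/2)[128 + √4397056] ≈ (1/2)(128 + 2096.9158) = 1112.4579.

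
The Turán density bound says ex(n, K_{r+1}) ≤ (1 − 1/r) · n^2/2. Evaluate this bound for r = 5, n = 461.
Turán density bound = (4/5) · 461^2/2 = 425042/5 ≈ 85008.4

Turán's theorem: ex(n, K_{r+1}) is achieved by the complete r-partite Turán graph T(n, r) with parts as balanced as possible, and is at most (1 − 1/r) · n^2/2. For r = 5, n = 461: the density bound is (4/5) · 212521/2 = 425042/5 ≈ 85008.4. The integer-valued extremum is e(T(461, 5)) = 85008, which is strictly less than the density bound 425042/5 since 5 ∤ 461 (the parts of T(461, 5) cannot all be equal).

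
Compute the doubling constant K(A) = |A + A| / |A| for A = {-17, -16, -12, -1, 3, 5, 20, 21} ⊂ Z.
K = |A + A| / |A| = 32/8 = 4

Enumerate A + A = {a + b : a, b ∈ A}. With |A| = 8, there are |A|^2 = 64 ordered sum pairs; collecting distinct values, A + A = {-34, -33, -32, -29, -28, -24, -18, -17, -14, -13, -12, -11, -9, -7, -2, 2, 3, 4, 5, 6, 8, 9, 10, 19, 20, 23, 24, 25, 26, 40, 41, 42}, so |A + A| = 32. Thus K = 32/8 = 4. For comparison, the minimum possible |A + A| over all 8-element sets is 2·8 − 1 = 15 (so min K = 15/8), attained only by arithmetic progressions.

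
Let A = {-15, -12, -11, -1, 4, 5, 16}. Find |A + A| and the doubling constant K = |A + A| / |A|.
K = |A + A| / |A| = 26/7

Enumerate A + A = {a + b : a, b ∈ A}. With |A| = 7, there are |A|^2 = 49 ordered sum pairs; collecting distinct values, A + A = {-30, -27, -26, -24, -23, -22, -16, -13, -12, -11, -10, -8, -7, -6, -2, 1, 3, 4, 5, 8, 9, 10, 15, 20, 21, 32}, so |A + A| = 26. Thus K = 26/7. For comparison, the minimum possible |A + A| over all 7-element sets is 2·7 − 1 = 13 (so min K = 13/7), attained only by arithmetic progressions.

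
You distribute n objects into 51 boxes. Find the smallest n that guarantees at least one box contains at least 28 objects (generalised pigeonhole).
n = (28 − 1)·51 + 1 = 1378

By the generalised pigeonhole principle, to guarantee some box contains ≥ r objects we need more than (r − 1) · k objects total. Threshold: n = (r − 1) · k + 1. With r = 28 and k = 51: n = 27 · 51 + 1 = 1377 + 1 = 1378. For n = 1377 = 27 · 51, we can put exactly 27 objects in every box, avoiding 28 in any single one — so 1378 is tight.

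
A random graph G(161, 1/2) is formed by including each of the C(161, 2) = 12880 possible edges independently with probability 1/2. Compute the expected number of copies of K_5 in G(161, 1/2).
E[# K_5] = C(161, 5) · (1/2)^C(5, 2) = 846678392 / 2^10 = 105834799/128 = 826834.3671875

For each 5-subset S of vertices (there are C(161, 5) = 846678392 such S), let X_S = 1 if S induces a K_5 (all C(5, 2) = 10 edges present). Then P(X_S = 1) = (1/2)^10 = 1/1024. By linearity of expectation, E[# K_5] = C(161, 5) · (1/2)^10 = 846678392 / 1024 = 105834799/128 = 826834.3671875.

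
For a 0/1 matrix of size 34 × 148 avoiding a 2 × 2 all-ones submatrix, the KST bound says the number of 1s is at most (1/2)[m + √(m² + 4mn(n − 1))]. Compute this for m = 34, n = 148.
z(34, 148; 2, 2) ≤ (1/2)[34 + √(34² + 4·34·148·147)] = (1/2)[34 + √2959972] = 877.2285

Kővári–Sós–Turán: let r_1, ..., r_34 be the row sums and z = Σ r_i the total number of 1s. Each pair of columns can share at most one row with both entries 1 (else a 2×2 all-ones block appears), so Σ_i C(r_i, 2) ≤ C(148, 2) = 10878. By convexity Σ_i C(r_i, 2) ≥ 34·C(z/34, 2) = z(z − 34)/(2·34), giving z² − 34z − 34·148·147 ≤ 0 and hence z ≤ (1/2)[34 + √(1156 + 4·739704)] = (1/2)[34 + √2959972] ≈ (1/2)(34 + 1720.4569) = 877.2285.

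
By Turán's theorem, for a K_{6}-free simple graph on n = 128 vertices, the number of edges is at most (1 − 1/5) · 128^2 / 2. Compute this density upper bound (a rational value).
Turán density bound = (4/5) · 128^2/2 = 32768/5 ≈ 6553.6

Turán's theorem: ex(n, K_{r+1}) is achieved by the complete r-partite Turán graph T(n, r) with parts as balanced as possible, and is at most (1 − 1/r) · n^2/2. For r = 5, n = 128: the density bound is (4/5) · 16384/2 = 32768/5 ≈ 6553.6. The integer-valued extremum is e(T(128, 5)) = 6553, which is strictly less than the density bound 32768/5 since 5 ∤ 128 (the parts of T(128, 5) cannot all be equal).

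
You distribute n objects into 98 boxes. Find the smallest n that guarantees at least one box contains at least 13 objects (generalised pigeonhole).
n = (13 − 1)·98 + 1 = 1177

By the generalised pigeonhole principle, to guarantee some box contains ≥ r objects we need more than (r − 1) · k objects total. Threshold: n = (r − 1) · k + 1. With r = 13 and k = 98: n = 12 · 98 + 1 = 1176 + 1 = 1177. For n = 1176 = 12 · 98, we can put exactly 12 objects in every box, avoiding 13 in any single one — so 1177 is tight.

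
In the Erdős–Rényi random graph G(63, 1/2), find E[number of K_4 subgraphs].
E[# K_4] = C(63, 4) · (1/2)^C(4, 2) = 595665 / 2^6 = 9307.265625

For each 4-subset S of vertices (there are C(63, 4) = 595665 such S), let X_S = 1 if S induces a K_4 (all C(4, 2) = 6 edges present). Then P(X_S = 1) = (1/2)^6 = 1/64. By linearity of expectation, E[# K_4] = C(63, 4) · (1/2)^6 = 595665 / 64 = 9307.265625.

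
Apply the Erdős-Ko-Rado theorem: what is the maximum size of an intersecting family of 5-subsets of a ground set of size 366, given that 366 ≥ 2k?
max |F| = C(365, 4) = 727441715

Erdős-Ko-Rado (1961): when n ≥ 2k, max |F| = C(n−1, k−1). The bound is attained by the star {A : i ∈ A} for any fixed i ∈ [n]. Here C(366−1, 5−1) = C(365, 4) = 727441715.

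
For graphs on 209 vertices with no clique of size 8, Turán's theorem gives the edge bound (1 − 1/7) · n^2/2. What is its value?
Turán density bound = (6/7) · 209^2/2 = 131043/7 ≈ 18720.4286

Turán's theorem: ex(n, K_{r+1}) is achieved by the complete r-partite Turán graph T(n, r) with parts as balanced as possible, and is at most (1 − 1/r) · n^2/2. For r = 7, n = 209: the density bound is (6/7) · 43681/2 = 131043/7 ≈ 18720.4286. The integer-valued extremum is e(T(209, 7)) = 18720, which is strictly less than the density bound 131043/7 since 7 ∤ 209 (the parts of T(209, 7) cannot all be equal).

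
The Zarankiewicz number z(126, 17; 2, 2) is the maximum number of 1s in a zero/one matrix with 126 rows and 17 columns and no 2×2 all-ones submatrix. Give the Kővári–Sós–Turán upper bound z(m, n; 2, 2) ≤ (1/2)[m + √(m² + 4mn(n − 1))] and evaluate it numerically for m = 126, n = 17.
z(126, 17; 2, 2) ≤ (1/2)[126 + √(126² + 4·126·17·16)] = (1/2)[126 + √152964] = 258.5531

Kővári–Sós–Turán: let r_1, ..., r_126 be the row sums and z = Σ r_i the total number of 1s. Each pair of columns can share at most one row with both entries 1 (else a 2×2 all-ones block appears), so Σ_i C(r_i, 2) ≤ C(17, 2) = 136. By convexity Σ_i C(r_i, 2) ≥ 126·C(z/126, 2) = z(z − 126)/(2·126), giving z² − 126z − 126·17·16 ≤ 0 and hence z ≤ (1/2)[126 + √(15876 + 4·34272)] = (1/2)[126 + √152964] ≈ (1/2)(126 + 391.1061) = 258.5531.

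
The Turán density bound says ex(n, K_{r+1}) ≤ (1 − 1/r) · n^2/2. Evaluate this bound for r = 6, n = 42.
Turán density bound = (5/6) · 42^2/2 = 735

Turán's theorem: ex(n, K_{r+1}) is achieved by the complete r-partite Turán graph T(n, r) with parts as balanced as possible, and is at most (1 − 1/r) · n^2/2. For r = 6, n = 42: the density bound is (5/6) · 1764/2 = 735. Since 6 ∣ 42, the Turán graph T(42, 6) has parts of equal size 7, and its edge count e(T(42, 6)) = 735 attains the density bound exactly.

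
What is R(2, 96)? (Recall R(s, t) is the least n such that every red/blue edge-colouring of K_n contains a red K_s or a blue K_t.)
R(2, 96) = 96

R(2, k) = k for all k ≥ 2: in a 2-colouring of K_k, either some edge is red (a red K_2) or all edges are blue (a blue K_k). And K_{95} coloured all-blue has no blue K_96, so R(2, 96) > 95. Hence R(2, 96) = 96.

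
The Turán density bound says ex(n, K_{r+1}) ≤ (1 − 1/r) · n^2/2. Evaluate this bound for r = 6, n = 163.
Turán density bound = (5/6) · 163^2/2 = 132845/12 ≈ 11070.4167

Turán's theorem: ex(n, K_{r+1}) is achieved by the complete r-partite Turán graph T(n, r) with parts as balanced as possible, and is at most (1 − 1/r) · n^2/2. For r = 6, n = 163: the density bound is (5/6) · 26569/2 = 132845/12 ≈ 11070.4167. The integer-valued extremum is e(T(163, 6)) = 11070, which is strictly less than the density bound 132845/12 since 6 ∤ 163 (the parts of T(163, 6) cannot all be equal).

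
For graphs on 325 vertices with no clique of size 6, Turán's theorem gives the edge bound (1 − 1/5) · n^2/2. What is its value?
Turán density bound = (4/5) · 325^2/2 = 42250

Turán's theorem: ex(n, K_{r+1}) is achieved by the complete r-partite Turán graph T(n, r) with parts as balanced as possible, and is at most (1 − 1/r) · n^2/2. For r = 5, n = 325: the density bound is (4/5) · 105625/2 = 42250. Since 5 ∣ 325, the Turán graph T(325, 5) has parts of equal size 65, and its edge count e(T(325, 5)) = 42250 attains the density bound exactly.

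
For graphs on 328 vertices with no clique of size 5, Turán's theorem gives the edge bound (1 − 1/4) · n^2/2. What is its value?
Turán density bound = (3/4) · 328^2/2 = 40344

Turán's theorem: ex(n, K_{r+1}) is achieved by the complete r-partite Turán graph T(n, r) with parts as balanced as possible, and is at most (1 − 1/r) · n^2/2. For r = 4, n = 328: the density bound is (3/4) · 107584/2 = 40344. Since 4 ∣ 328, the Turán graph T(328, 4) has parts of equal size 82, and its edge count e(T(328, 4)) = 40344 attains the density bound exactly.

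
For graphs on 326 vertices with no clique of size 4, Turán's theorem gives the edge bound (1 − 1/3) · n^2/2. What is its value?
Turán density bound = (2/3) · 326^2/2 = 106276/3 ≈ 35425.3333

Turán's theorem: ex(n, K_{r+1}) is achieved by the complete r-partite Turán graph T(n, r) with parts as balanced as possible, and is at most (1 − 1/r) · n^2/2. For r = 3, n = 326: the density bound is (2/3) · 106276/2 = 106276/3 ≈ 35425.3333. The integer-valued extremum is e(T(326, 3)) = 35425, which is strictly less than the density bound 106276/3 since 3 ∤ 326 (the parts of T(326, 3) cannot all be equal).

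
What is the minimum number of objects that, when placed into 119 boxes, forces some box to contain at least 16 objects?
n = (16 − 1)·119 + 1 = 1786

By the generalised pigeonhole principle, to guarantee some box contains ≥ r objects we need more than (r − 1) · k objects total. Threshold: n = (r − 1) · k + 1. With r = 16 and k = 119: n = 15 · 119 + 1 = 1785 + 1 = 1786. For n = 1785 = 15 · 119, we can put exactly 15 objects in every box, avoiding 16 in any single one — so 1786 is tight.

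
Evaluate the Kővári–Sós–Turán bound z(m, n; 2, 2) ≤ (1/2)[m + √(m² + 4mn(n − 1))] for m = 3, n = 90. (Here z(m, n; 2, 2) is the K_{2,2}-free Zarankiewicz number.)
z(3, 90; 2, 2) ≤ (1/2)[3 + √(3² + 4·3·90·89)] = (1/2)[3 + √96129] = 156.5234

Kővári–Sós–Turán: let r_1, ..., r_3 be the row sums and z = Σ r_i the total number of 1s. Each pair of columns can share at most one row with both entries 1 (else a 2×2 all-ones block appears), so Σ_i C(r_i, 2) ≤ C(90, 2) = 4005. By convexity Σ_i C(r_i, 2) ≥ 3·C(z/3, 2) = z(z − 3)/(2·3), giving z² − 3z − 3·90·89 ≤ 0 and hence z ≤ (1/2)[3 + √(9 + 4·24030)] = (1/2)[3 + √96129] ≈ (1/2)(3 + 310.0468) = 156.5234.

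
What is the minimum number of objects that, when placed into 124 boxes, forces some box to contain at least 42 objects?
n = (42 − 1)·124 + 1 = 5085

By the generalised pigeonhole principle, to guarantee some box contains ≥ r objects we need more than (r − 1) · k objects total. Threshold: n = (r − 1) · k + 1. With r = 42 and k = 124: n = 41 · 124 + 1 = 5084 + 1 = 5085. For n = 5084 = 41 · 124, we can put exactly 41 objects in every box, avoiding 42 in any single one — so 5085 is tight.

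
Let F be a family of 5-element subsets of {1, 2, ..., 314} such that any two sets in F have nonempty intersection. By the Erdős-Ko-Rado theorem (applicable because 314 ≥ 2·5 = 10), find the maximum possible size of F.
max |F| = C(313, 4) = 392292290

Erdős-Ko-Rado (1961): when n ≥ 2k, max |F| = C(n−1, k−1). The bound is attained by the star {A : i ∈ A} for any fixed i ∈ [n]. Here C(314−1, 5−1) = C(313, 4) = 392292290.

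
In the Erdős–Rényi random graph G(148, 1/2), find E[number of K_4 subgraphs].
E[# K_4] = C(148, 4) · (1/2)^C(4, 2) = 19190605 / 2^6 = 299853.203125

For each 4-subset S of vertices (there are C(148, 4) = 19190605 such S), let X_S = 1 if S induces a K_4 (all C(4, 2) = 6 edges present). Then P(X_S = 1) = (1/2)^6 = 1/64. By linearity of expectation, E[# K_4] = C(148, 4) · (1/2)^6 = 19190605 / 64 = 299853.203125.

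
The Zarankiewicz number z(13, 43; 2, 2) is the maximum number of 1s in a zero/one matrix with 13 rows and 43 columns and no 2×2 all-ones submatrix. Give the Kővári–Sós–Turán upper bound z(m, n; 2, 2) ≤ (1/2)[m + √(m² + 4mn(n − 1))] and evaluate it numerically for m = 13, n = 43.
z(13, 43; 2, 2) ≤ (1/2)[13 + √(13² + 4·13·43·42)] = (1/2)[13 + √94081] = 159.8631

Kővári–Sós–Turán: let r_1, ..., r_13 be the row sums and z = Σ r_i the total number of 1s. Each pair of columns can share at most one row with both entries 1 (else a 2×2 all-ones block appears), so Σ_i C(r_i, 2) ≤ C(43, 2) = 903. By convexity Σ_i C(r_i, 2) ≥ 13·C(z/13, 2) = z(z − 13)/(2·13), giving z² − 13z − 13·43·42 ≤ 0 and hence z ≤ (1/2)[13 + √(169 + 4·23478)] = (1/2)[13 + √94081] ≈ (1/2)(13 + 306.7263) = 159.8631.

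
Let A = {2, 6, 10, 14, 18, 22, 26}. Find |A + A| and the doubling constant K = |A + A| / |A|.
K = |A + A| / |A| = 13/7

Enumerate A + A = {a + b : a, b ∈ A}. With |A| = 7, there are |A|^2 = 49 ordered sum pairs; collecting distinct values, A + A = {4, 8, 12, 16, 20, 24, 28, 32, 36, 40, 44, 48, 52}, so |A + A| = 13. Thus K = 13/7. Here |A + A| = 2|A| − 1 = 13, the minimum possible — so K = 13/7 is minimal, which holds iff A is an arithmetic progression.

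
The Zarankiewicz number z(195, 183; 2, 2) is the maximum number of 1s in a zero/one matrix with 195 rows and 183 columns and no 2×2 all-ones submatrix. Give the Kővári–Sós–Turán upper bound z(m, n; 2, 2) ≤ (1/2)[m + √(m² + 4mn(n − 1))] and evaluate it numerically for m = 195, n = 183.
z(195, 183; 2, 2) ≤ (1/2)[195 + √(195² + 4·195·183·182)] = (1/2)[195 + √26016705] = 2647.8287

Kővári–Sós–Turán: let r_1, ..., r_195 be the row sums and z = Σ r_i the total number of 1s. Each pair of columns can share at most one row with both entries 1 (else a 2×2 all-ones block appears), so Σ_i C(r_i, 2) ≤ C(183, 2) = 16653. By convexity Σ_i C(r_i, 2) ≥ 195·C(z/195, 2) = z(z − 195)/(2·195), giving z² − 195z − 195·183·182 ≤ 0 and hence z ≤ (1/2)[195 + √(38025 + 4·6494670)] = (1/2)[195 + √26016705] ≈ (1/2)(195 + 5100.6573) = 2647.8287.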